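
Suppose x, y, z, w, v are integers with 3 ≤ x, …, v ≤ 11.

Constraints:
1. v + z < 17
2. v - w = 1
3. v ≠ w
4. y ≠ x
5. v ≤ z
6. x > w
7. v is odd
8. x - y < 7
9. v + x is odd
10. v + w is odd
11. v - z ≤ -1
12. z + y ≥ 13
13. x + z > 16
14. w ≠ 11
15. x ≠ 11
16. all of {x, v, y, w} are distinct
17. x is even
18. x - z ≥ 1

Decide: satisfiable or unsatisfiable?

Satisfiable

Take x = 10, y = 4, z = 9, w = 6, v = 7. Then constraint 1: v + z = 16; constraint 2: v - w = 1; constraint 8: x - y = 6, and every other listed constraint is also met.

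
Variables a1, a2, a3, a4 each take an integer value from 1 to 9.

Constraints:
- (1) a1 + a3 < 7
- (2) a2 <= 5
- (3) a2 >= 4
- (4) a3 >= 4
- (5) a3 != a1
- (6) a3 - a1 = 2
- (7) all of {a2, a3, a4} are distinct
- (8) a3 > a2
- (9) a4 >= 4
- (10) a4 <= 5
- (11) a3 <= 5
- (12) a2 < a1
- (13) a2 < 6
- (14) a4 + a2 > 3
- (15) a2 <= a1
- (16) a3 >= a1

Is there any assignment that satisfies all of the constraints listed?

Constraints 2, 3, 4, 9, 10, and 11 confine each of a2, a3, a4 to the 2 values {4, 5}.
Constraint 7 requires all 3 of them to be distinct, but only 2 values are available — impossible by the pigeonhole principle.

Unsatisfiable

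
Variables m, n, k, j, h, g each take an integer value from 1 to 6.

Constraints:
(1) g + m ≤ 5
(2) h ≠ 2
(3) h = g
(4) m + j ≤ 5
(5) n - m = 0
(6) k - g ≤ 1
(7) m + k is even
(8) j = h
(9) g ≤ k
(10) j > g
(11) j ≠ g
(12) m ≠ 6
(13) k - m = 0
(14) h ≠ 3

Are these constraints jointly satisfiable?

From constraints 3 and 8, j = h = g, so j = g. But constraint 11 says j ≠ g. Contradiction.

Unsatisfiable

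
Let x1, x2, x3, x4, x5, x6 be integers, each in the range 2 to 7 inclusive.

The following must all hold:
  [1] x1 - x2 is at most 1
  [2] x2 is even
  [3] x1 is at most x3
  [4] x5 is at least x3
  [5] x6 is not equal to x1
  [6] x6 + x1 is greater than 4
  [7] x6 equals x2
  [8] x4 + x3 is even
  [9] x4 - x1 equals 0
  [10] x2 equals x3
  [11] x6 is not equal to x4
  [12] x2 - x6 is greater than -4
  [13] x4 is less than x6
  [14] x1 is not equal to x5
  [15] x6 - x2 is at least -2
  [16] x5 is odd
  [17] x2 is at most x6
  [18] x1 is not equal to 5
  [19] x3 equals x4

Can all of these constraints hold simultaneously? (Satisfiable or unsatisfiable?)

Unsatisfiable

From constraints 7, 10, and 19, x6 = x2 = x3 = x4, so x6 = x4. But constraint 11 says x6 ≠ x4. Contradiction.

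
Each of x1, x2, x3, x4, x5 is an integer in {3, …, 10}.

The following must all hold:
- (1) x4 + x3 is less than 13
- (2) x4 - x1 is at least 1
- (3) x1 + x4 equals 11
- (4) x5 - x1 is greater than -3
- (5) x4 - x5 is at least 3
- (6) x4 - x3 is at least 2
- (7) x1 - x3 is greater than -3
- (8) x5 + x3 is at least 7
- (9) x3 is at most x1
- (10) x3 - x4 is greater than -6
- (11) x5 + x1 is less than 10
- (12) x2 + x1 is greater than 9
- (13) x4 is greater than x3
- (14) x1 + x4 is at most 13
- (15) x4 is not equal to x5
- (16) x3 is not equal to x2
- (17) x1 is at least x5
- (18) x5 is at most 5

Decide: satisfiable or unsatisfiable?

Setting (x1, x2, x3, x4, x5) = (4, 6, 4, 7, 4) satisfies everything: constraint 1: x4 + x3 = 11; constraint 2: x4 - x1 = 3; constraint 3: x1 + x4 = 11, and the others follow.

Satisfiable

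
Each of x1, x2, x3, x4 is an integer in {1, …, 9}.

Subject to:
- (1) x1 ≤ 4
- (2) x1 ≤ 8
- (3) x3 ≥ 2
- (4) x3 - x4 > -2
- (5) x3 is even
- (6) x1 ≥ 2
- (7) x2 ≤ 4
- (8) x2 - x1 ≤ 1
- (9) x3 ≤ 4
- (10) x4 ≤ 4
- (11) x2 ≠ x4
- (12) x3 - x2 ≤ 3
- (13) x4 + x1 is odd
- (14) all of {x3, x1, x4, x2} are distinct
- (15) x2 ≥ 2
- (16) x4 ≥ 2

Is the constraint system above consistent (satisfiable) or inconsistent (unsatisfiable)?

Constraints 1, 3, 6, 7, 9, 10, 15, and 16 confine each of x3, x1, x4, x2 to the 3 values {2, …, 4}.
Constraint 14 requires all 4 of them to be distinct, but only 3 values are available — impossible by the pigeonhole principle.

Unsatisfiable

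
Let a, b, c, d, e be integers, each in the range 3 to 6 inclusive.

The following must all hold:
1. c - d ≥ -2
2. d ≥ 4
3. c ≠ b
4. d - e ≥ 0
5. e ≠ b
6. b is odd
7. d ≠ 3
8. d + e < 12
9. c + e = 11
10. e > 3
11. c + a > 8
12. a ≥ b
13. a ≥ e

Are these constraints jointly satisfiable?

Satisfiable

Take a = 5, b = 3, c = 6, d = 6, e = 5. Then constraint 1: c - d = 0; constraint 4: d - e = 1, and every other listed constraint is also met.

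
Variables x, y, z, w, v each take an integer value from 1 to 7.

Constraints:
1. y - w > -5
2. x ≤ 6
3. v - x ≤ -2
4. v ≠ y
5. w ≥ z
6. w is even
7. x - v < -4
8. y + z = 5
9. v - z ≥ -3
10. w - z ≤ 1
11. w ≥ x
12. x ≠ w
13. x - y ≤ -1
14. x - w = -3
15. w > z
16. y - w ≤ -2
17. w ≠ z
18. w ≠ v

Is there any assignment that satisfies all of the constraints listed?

Unsatisfiable

Constraints 3, 9, 10, 13, and 16 give w − y ≥ 2, y − x ≥ 1, x − v ≥ 2, v − z ≥ -3, z − w ≥ -1.
Adding all 5 inequalities: the left sides telescope to 0, and the right sides sum to 2 + 1 + 2 + (-3) + (-1) = 1. So 0 ≥ 1, which is false.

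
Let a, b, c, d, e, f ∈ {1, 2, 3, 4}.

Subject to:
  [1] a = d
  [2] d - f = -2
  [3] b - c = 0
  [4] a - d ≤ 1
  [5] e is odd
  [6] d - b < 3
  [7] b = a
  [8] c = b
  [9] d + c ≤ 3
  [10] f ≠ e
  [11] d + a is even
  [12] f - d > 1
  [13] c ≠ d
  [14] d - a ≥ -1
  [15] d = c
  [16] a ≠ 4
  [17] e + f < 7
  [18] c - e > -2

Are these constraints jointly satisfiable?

Unsatisfiable

From constraints 1, 7, and 8, c = b = a = d, so c = d. But constraint 13 says c ≠ d. Contradiction.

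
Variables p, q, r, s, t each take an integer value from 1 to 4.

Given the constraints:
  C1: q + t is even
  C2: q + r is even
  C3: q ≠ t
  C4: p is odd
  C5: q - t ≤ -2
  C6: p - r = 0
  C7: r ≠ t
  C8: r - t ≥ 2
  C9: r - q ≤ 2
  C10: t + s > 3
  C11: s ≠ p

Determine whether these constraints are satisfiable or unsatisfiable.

Unsatisfiable

Constraints 5, 8, and 9 give t − q ≥ 2, q − r ≥ -2, r − t ≥ 2.
Adding all 3 inequalities: the left sides telescope to 0, and the right sides sum to 2 + (-2) + 2 = 2. So 0 ≥ 2, which is false.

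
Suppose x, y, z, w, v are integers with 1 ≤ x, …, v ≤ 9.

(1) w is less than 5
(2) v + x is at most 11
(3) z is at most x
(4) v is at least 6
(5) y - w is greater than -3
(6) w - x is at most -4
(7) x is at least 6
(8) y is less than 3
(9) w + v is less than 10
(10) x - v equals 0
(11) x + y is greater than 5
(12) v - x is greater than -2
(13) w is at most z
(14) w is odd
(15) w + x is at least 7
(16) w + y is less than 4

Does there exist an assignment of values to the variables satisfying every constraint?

Unsatisfiable

From constraint 4: v ≥ 6. From constraint 7: x ≥ 6. Hence v + x ≥ 12. But constraint 2 requires v + x ≤ 11, and 11 < 12. Contradiction.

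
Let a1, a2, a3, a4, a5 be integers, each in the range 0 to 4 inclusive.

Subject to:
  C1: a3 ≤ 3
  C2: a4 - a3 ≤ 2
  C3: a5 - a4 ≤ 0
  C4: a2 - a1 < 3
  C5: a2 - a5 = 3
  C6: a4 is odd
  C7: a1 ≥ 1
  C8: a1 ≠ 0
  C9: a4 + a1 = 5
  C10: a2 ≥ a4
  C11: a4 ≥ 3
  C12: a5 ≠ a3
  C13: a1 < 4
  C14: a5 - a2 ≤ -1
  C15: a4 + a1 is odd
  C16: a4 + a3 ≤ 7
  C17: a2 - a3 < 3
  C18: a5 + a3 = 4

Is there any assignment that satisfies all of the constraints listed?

Satisfiable

Setting (a1, a2, a3, a4, a5) = (2, 4, 3, 3, 1) satisfies everything: constraint 2: a4 - a3 = 0; constraint 3: a5 - a4 = -2, and the others follow.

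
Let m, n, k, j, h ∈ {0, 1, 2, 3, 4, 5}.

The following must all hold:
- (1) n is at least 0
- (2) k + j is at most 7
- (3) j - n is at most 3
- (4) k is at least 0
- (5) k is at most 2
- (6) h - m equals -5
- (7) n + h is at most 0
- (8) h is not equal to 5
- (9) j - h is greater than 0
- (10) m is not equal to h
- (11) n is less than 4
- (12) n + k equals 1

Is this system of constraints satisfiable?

The assignment m = 5, n = 0, k = 1, j = 3, h = 0 works:
  constraint 2 holds since k + j = 4.
  constraint 3 holds since j - n = 3.
  constraint 6 holds since h - m = -5.
The rest check out directly.

Satisfiable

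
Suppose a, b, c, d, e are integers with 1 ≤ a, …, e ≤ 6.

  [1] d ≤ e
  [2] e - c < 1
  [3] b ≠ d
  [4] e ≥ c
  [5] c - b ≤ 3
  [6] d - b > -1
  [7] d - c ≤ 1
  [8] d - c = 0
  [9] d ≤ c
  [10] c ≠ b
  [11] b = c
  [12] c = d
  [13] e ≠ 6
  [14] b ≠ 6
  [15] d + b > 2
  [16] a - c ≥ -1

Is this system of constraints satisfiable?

From constraints 11 and 12, b = c = d, so b = d. But constraint 3 says b ≠ d. Contradiction.

Unsatisfiable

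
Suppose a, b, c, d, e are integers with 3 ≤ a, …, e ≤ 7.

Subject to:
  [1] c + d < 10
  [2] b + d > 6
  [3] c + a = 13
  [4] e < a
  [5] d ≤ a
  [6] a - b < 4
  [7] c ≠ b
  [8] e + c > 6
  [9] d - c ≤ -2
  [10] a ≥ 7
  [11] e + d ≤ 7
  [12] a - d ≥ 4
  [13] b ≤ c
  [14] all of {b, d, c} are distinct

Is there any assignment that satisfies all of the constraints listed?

Try a = 7, b = 4, c = 6, d = 3, e = 3.
Check constraint 1: c + d = 9; constraint 2: b + d = 7; constraint 3: c + a = 13. The remaining constraints are straightforward to verify.

Satisfiable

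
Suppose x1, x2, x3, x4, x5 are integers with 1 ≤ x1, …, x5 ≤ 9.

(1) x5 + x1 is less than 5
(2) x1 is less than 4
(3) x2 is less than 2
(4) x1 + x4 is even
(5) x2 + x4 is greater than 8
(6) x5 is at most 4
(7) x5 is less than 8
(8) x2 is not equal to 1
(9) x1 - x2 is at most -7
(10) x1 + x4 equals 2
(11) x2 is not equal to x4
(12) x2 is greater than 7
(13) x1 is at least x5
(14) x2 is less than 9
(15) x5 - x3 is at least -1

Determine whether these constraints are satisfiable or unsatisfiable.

From constraint 12: x2 ≥ 8. From constraint 3: x2 ≤ 1. But 1 < 8, so no value of x2 works.

Unsatisfiable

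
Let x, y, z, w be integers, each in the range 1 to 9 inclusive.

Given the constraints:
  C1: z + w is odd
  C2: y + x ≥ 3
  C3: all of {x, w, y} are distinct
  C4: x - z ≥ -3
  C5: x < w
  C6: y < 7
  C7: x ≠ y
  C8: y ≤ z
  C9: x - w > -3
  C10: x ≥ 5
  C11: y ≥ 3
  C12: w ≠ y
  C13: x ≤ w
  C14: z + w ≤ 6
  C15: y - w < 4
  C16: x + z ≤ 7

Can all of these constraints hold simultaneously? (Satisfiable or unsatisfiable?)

From constraints 8 and 11: z ≥ y ≥ 3. From constraints 10 and 13: w ≥ x ≥ 5. Hence z + w ≥ 8. But constraint 14 requires z + w ≤ 6, and 6 < 8. Contradiction.

Unsatisfiable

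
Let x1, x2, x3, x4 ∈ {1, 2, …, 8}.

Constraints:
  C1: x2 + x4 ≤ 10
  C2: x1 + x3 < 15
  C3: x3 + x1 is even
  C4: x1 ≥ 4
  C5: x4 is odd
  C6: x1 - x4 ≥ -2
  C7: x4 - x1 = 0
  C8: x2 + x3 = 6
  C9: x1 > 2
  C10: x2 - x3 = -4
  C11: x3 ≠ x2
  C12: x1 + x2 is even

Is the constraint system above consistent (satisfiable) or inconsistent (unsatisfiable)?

Take x1 = 7, x2 = 1, x3 = 5, x4 = 7. Then constraint 1: x2 + x4 = 8; constraint 2: x1 + x3 = 12; constraint 6: x1 - x4 = 0, and every other listed constraint is also met.

Satisfiable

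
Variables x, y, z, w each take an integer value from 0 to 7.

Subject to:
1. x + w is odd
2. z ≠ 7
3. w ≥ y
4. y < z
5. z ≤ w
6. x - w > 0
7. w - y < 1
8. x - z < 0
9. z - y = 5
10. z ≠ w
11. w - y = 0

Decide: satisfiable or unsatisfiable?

Unsatisfiable

Constraints 5, 6, and 8 give z ≤ w, w < x, x < z. Chaining: z ≤ w < x < z, which forces z < z — impossible.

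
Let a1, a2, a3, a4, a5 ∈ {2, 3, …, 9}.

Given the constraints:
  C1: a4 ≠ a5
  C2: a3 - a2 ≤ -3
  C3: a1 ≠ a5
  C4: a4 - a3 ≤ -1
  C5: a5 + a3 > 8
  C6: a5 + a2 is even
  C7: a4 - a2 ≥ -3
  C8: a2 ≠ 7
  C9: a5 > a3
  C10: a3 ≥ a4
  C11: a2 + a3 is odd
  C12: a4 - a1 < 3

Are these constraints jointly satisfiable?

Constraints 2, 4, and 7 give a4 − a2 ≥ -3, a2 − a3 ≥ 3, a3 − a4 ≥ 1.
Adding all 3 inequalities: the left sides telescope to 0, and the right sides sum to (-3) + 3 + 1 = 1. So 0 ≥ 1, which is false.

Unsatisfiable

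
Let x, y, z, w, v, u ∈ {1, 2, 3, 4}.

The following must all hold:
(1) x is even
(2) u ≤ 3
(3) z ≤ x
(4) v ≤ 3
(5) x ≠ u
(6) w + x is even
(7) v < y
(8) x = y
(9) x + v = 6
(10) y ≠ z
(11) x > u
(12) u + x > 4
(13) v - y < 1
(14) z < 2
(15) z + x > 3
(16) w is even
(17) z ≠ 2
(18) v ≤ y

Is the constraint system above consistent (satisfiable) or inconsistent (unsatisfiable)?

Try x = 4, y = 4, z = 1, w = 4, v = 2, u = 1.
Check constraint 9: x + v = 6; constraint 12: u + x = 5. The remaining constraints are straightforward to verify.

Satisfiable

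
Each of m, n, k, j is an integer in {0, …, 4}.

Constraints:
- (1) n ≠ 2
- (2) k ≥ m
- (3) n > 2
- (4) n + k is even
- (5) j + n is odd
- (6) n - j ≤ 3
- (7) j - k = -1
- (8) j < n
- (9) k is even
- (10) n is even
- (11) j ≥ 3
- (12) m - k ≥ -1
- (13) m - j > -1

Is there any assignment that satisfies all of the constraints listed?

Take m = 4, n = 4, k = 4, j = 3. Then constraint 6: n - j = 1; constraint 7: j - k = -1; constraint 12: m - k = 0, and every other listed constraint is also met.

Satisfiable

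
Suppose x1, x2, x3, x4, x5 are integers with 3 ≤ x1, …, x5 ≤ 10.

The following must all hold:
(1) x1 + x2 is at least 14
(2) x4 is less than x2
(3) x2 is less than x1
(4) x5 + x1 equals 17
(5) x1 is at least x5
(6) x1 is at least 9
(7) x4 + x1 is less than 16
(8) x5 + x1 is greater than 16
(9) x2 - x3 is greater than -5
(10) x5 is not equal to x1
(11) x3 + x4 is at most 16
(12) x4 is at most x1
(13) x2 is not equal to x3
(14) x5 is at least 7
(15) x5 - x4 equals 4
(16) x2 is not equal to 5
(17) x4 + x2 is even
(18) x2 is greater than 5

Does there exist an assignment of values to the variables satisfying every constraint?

Setting (x1, x2, x3, x4, x5) = (10, 7, 10, 3, 7) satisfies everything: constraint 1: x1 + x2 = 17; constraint 4: x5 + x1 = 17; constraint 7: x4 + x1 = 13, and the others follow.

Satisfiable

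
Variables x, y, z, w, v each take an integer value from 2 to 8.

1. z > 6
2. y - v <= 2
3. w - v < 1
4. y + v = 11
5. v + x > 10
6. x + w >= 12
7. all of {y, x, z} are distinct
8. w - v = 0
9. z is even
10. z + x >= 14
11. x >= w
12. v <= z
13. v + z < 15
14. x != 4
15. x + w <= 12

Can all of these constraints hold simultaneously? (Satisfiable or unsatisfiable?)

Satisfiable

Try x = 6, y = 5, z = 8, w = 6, v = 6.
Check constraint 2: y - v = -1; constraint 3: w - v = 0. The remaining constraints are straightforward to verify.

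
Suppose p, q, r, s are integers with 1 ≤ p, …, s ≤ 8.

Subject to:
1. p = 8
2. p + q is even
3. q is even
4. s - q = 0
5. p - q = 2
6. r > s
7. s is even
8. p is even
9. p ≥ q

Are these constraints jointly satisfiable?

Try p = 8, q = 6, r = 7, s = 6.
Check constraint 4: s - q = 0; constraint 5: p - q = 2. The remaining constraints are straightforward to verify.

Satisfiable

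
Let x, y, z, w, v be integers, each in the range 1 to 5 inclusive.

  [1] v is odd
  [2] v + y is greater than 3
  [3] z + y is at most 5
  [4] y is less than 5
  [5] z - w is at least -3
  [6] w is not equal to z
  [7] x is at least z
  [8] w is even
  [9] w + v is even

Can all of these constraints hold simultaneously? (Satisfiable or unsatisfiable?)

Constraint 8 makes w even and constraint 1 makes v odd, so w + v must be odd. Constraint 9 says w + v is even — contradiction.

Unsatisfiable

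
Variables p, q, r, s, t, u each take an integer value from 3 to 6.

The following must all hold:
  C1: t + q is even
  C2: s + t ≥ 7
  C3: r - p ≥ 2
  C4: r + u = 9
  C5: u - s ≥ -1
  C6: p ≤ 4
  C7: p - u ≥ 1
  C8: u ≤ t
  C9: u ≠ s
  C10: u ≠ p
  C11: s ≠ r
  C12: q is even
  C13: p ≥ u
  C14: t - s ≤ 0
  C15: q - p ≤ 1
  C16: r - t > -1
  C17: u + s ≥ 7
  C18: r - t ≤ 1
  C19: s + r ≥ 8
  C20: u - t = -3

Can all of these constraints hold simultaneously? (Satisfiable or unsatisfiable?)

Constraints 3, 5, 7, 14, and 18 give r − p ≥ 2, p − u ≥ 1, u − s ≥ -1, s − t ≥ 0, t − r ≥ -1.
Adding all 5 inequalities: the left sides telescope to 0, and the right sides sum to 2 + 1 + (-1) + 0 + (-1) = 1. So 0 ≥ 1, which is false.

Unsatisfiable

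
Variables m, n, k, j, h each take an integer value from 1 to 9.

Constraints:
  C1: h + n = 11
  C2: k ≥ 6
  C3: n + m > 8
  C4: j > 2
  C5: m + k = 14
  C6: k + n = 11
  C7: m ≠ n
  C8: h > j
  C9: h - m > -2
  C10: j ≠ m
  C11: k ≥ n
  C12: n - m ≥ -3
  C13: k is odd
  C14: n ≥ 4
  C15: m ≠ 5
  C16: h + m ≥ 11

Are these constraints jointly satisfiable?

Satisfiable

Try m = 7, n = 4, k = 7, j = 4, h = 7.
Check constraint 1: h + n = 11; constraint 3: n + m = 11. The remaining constraints are straightforward to verify.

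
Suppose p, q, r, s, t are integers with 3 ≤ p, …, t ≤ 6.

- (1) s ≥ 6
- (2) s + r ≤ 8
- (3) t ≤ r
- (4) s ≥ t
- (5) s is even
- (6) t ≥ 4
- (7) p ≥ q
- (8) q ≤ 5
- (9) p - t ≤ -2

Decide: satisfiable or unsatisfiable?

From constraint 1: s ≥ 6. From constraints 3 and 6: r ≥ t ≥ 4. Hence s + r ≥ 10. But constraint 2 requires s + r ≤ 8, and 8 < 10. Contradiction.

Unsatisfiable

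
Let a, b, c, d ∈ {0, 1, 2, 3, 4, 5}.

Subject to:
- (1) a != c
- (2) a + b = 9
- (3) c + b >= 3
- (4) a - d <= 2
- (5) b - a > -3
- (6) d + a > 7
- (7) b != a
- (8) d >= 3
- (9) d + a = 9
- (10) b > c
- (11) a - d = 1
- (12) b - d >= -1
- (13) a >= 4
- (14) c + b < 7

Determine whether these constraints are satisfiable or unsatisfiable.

Try a = 5, b = 4, c = 1, d = 4.
Check constraint 2: a + b = 9; constraint 3: c + b = 5. The remaining constraints are straightforward to verify.

Satisfiable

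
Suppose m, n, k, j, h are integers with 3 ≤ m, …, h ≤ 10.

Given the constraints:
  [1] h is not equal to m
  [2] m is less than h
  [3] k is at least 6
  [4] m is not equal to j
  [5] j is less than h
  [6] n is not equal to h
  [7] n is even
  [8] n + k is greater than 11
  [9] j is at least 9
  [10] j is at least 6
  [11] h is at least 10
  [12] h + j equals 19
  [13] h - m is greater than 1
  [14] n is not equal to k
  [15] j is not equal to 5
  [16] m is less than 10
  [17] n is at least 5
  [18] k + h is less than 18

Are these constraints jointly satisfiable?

Satisfiable

Try m = 7, n = 6, k = 7, j = 9, h = 10.
Check constraint 8: n + k = 13; constraint 12: h + j = 19; constraint 13: h - m = 3. The remaining constraints are straightforward to verify.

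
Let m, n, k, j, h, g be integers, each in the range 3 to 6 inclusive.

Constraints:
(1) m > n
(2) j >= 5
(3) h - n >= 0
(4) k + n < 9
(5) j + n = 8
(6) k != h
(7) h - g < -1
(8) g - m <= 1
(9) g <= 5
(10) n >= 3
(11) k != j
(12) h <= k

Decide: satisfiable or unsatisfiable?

Setting (m, n, k, j, h, g) = (4, 3, 4, 5, 3, 5) satisfies everything: constraint 3: h - n = 0; constraint 4: k + n = 7, and the others follow.

Satisfiable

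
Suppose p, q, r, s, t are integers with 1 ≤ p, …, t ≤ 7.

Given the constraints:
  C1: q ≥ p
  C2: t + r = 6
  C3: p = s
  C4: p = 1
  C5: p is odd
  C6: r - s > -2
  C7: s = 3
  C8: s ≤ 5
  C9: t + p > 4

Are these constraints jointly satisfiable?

Constraint 4 fixes p = 1 and constraint 7 fixes s = 3, but constraint 3 requires p = s. Since 1 ≠ 3, contradiction.

Unsatisfiable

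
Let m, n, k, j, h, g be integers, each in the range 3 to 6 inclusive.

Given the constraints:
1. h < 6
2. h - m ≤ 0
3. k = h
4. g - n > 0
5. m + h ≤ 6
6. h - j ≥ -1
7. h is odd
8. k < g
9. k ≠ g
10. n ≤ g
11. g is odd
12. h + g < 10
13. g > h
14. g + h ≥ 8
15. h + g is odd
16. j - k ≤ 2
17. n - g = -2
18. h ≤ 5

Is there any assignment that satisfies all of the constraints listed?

Unsatisfiable

Constraint 7 makes h odd and constraint 11 makes g odd, so h + g must be even. Constraint 15 says h + g is odd — contradiction.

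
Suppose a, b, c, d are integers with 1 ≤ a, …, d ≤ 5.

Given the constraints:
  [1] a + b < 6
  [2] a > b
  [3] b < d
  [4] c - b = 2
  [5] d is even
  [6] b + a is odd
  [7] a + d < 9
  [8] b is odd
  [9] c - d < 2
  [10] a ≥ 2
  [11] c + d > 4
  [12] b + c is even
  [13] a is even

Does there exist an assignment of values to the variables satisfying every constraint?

Satisfiable

One satisfying assignment is a = 4, b = 1, c = 3, d = 2.
For the less obvious constraints — constraint 1: a + b = 5; constraint 4: c - b = 2; constraint 7: a + d = 6 — and the others hold by inspection.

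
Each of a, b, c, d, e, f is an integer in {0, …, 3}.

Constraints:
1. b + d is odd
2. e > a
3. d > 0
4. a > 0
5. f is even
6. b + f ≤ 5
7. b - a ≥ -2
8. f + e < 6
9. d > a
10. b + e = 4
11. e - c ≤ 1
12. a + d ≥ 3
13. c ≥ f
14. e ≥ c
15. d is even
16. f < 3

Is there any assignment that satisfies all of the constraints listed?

Try a = 1, b = 1, c = 2, d = 2, e = 3, f = 2.
Check constraint 6: b + f = 3; constraint 7: b - a = 0. The remaining constraints are straightforward to verify.

Satisfiable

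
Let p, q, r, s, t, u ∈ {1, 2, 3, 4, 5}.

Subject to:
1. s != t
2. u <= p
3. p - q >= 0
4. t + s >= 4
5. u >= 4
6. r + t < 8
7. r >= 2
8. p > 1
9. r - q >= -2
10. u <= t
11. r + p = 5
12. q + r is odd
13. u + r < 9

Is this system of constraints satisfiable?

From constraint 7: r ≥ 2. From constraints 2 and 5: p ≥ u ≥ 4. Hence r + p ≥ 6. But constraint 11 requires r + p = 5, and 5 < 6. Contradiction.

Unsatisfiable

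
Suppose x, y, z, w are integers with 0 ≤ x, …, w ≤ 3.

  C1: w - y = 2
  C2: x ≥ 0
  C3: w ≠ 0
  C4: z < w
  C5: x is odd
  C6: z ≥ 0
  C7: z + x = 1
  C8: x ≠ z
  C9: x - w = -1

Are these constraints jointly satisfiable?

Try x = 1, y = 0, z = 0, w = 2.
Check constraint 1: w - y = 2; constraint 7: z + x = 1. The remaining constraints are straightforward to verify.

Satisfiable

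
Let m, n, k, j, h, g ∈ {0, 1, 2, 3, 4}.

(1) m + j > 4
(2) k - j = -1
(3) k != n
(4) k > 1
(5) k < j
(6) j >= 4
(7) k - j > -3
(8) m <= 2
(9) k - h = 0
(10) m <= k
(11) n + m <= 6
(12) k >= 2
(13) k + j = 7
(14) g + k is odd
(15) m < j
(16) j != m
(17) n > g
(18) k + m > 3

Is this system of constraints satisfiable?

Satisfiable

One satisfying assignment is m = 2, n = 2, k = 3, j = 4, h = 3, g = 0.
For the less obvious constraints — constraint 1: m + j = 6; constraint 2: k - j = -1; constraint 7: k - j = -1 — and the others hold by inspection.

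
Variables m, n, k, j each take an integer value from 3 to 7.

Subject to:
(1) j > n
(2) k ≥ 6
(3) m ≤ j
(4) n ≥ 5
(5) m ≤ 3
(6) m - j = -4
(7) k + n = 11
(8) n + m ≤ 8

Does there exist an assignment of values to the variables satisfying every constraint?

One satisfying assignment is m = 3, n = 5, k = 6, j = 7.
For the less obvious constraints — constraint 6: m - j = -4; constraint 7: k + n = 11; constraint 8: n + m = 8 — and the others hold by inspection.

Satisfiable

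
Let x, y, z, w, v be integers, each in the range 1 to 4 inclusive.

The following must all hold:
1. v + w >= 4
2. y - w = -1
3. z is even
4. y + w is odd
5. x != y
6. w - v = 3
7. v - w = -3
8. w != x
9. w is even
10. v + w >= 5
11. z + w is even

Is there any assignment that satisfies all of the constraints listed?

Try x = 1, y = 3, z = 4, w = 4, v = 1.
Check constraint 1: v + w = 5; constraint 2: y - w = -1. The remaining constraints are straightforward to verify.

Satisfiable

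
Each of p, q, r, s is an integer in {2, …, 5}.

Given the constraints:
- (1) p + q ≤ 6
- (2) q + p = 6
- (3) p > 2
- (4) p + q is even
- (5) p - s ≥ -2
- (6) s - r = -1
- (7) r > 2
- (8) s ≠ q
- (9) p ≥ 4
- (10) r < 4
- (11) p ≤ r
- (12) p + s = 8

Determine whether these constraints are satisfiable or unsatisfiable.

Unsatisfiable

From constraints 9 and 11: r ≥ p and p ≥ 4, so r ≥ 4. From constraint 10: r ≤ 3. But 3 < 4, so no value of r works.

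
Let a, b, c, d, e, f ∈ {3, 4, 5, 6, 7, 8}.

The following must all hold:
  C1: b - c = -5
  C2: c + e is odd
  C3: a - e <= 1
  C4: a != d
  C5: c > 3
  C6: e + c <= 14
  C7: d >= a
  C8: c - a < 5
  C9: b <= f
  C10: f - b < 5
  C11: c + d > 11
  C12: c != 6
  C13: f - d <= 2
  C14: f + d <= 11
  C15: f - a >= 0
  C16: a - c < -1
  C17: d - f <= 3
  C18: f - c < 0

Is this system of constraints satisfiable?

Satisfiable

The assignment a = 4, b = 3, c = 8, d = 6, e = 3, f = 5 works:
  constraint 1 holds since b - c = -5.
  constraint 3 holds since a - e = 1.
  constraint 6 holds since e + c = 11.
The rest check out directly.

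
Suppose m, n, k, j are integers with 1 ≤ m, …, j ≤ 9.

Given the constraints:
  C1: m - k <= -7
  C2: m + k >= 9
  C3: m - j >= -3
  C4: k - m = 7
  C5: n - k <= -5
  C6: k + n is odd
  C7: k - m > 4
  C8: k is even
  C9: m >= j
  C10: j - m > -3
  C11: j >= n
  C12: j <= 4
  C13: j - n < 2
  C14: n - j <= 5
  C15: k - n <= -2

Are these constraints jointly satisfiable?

Unsatisfiable

Constraints 1, 3, 14, and 15 give j − n ≥ -5, n − k ≥ 2, k − m ≥ 7, m − j ≥ -3.
Adding all 4 inequalities: the left sides telescope to 0, and the right sides sum to (-5) + 2 + 7 + (-3) = 1. So 0 ≥ 1, which is false.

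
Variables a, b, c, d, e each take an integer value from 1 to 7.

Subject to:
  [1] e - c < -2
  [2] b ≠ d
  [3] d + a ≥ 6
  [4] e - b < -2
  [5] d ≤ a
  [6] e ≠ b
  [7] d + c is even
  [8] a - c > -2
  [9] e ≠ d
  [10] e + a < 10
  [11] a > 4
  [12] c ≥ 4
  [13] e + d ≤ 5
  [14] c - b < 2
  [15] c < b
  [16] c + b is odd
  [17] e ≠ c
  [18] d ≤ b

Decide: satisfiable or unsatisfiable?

The assignment a = 5, b = 6, c = 5, d = 3, e = 2 works:
  constraint 1 holds since e - c = -3.
  constraint 3 holds since d + a = 8.
  constraint 4 holds since e - b = -4.
The rest check out directly.

Satisfiable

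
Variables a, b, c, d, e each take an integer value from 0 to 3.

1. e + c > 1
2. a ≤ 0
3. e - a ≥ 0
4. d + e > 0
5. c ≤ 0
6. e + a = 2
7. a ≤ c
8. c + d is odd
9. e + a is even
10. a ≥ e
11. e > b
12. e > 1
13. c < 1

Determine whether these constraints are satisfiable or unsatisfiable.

From constraint 12: e ≥ 2. From constraints 2 and 10: e ≤ a and a ≤ 0, so e ≤ 0. But 0 < 2, so no value of e works.

Unsatisfiable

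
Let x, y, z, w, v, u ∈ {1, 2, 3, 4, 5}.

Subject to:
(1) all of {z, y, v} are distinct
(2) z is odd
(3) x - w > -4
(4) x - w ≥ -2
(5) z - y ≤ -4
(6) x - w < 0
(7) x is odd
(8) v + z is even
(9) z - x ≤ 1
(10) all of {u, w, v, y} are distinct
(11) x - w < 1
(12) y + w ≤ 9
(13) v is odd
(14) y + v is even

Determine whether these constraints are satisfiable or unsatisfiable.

Setting (x, y, z, w, v, u) = (3, 5, 1, 4, 3, 2) satisfies everything: constraint 3: x - w = -1; constraint 4: x - w = -1; constraint 5: z - y = -4, and the others follow.

Satisfiable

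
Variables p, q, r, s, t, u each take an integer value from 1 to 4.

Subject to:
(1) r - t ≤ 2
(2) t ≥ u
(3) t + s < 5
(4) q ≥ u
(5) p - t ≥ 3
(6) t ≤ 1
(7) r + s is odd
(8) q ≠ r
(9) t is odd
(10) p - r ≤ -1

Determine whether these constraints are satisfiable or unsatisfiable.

Constraints 1, 5, and 10 give t − r ≥ -2, r − p ≥ 1, p − t ≥ 3.
Adding all 3 inequalities: the left sides telescope to 0, and the right sides sum to (-2) + 1 + 3 = 2. So 0 ≥ 2, which is false.

Unsatisfiable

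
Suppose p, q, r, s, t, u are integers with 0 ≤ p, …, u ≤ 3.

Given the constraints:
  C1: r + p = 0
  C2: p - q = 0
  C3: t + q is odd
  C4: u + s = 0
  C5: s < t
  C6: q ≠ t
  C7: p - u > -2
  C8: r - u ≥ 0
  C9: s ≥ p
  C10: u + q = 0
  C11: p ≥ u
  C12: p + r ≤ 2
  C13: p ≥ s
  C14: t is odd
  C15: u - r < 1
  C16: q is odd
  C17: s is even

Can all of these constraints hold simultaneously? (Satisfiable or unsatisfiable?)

Constraint 14 makes t odd and constraint 16 makes q odd, so t + q must be even. Constraint 3 says t + q is odd — contradiction.

Unsatisfiable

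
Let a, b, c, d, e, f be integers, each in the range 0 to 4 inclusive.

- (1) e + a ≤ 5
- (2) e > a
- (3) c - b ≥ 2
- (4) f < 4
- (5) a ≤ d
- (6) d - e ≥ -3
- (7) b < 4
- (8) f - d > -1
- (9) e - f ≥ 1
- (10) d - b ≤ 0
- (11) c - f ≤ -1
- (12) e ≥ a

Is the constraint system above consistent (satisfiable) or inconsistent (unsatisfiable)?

Unsatisfiable

Constraints 3, 6, 9, 10, and 11 give b − d ≥ 0, d − e ≥ -3, e − f ≥ 1, f − c ≥ 1, c − b ≥ 2.
Adding all 5 inequalities: the left sides telescope to 0, and the right sides sum to 0 + (-3) + 1 + 1 + 2 = 1. So 0 ≥ 1, which is false.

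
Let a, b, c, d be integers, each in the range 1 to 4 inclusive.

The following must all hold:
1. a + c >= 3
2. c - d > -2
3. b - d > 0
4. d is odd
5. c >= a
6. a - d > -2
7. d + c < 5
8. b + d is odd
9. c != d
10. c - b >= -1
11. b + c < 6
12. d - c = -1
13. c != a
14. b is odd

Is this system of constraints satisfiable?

Constraint 14 makes b odd and constraint 4 makes d odd, so b + d must be even. Constraint 8 says b + d is odd — contradiction.

Unsatisfiable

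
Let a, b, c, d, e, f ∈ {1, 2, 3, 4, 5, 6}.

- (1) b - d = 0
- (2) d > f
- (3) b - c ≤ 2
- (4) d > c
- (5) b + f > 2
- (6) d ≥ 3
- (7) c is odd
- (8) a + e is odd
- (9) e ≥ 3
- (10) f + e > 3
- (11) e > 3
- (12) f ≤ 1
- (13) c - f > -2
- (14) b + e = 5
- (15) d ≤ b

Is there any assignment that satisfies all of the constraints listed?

From constraints 6 and 15: b ≥ d ≥ 3. From constraint 9: e ≥ 3. Hence b + e ≥ 6. But constraint 14 requires b + e = 5, and 5 < 6. Contradiction.

Unsatisfiable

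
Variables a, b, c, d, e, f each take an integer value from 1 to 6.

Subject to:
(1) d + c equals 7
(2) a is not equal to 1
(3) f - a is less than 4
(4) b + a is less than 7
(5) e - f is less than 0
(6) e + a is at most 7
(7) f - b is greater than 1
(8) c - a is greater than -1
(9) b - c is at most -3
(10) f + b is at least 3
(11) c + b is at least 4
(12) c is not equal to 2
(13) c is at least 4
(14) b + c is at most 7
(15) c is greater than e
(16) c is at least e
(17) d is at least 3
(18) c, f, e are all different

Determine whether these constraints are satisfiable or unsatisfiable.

Satisfiable

One satisfying assignment is a = 3, b = 1, c = 4, d = 3, e = 3, f = 5.
For the less obvious constraints — constraint 1: d + c = 7; constraint 3: f - a = 2 — and the others hold by inspection.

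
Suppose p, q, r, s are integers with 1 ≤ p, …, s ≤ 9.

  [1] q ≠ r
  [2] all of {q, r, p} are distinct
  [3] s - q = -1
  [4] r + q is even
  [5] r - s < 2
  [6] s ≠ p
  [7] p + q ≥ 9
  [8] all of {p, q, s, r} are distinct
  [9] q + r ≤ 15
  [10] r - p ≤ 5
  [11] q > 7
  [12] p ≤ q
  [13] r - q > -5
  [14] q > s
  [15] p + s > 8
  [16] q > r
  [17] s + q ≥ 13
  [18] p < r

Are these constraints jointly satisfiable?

Try p = 2, q = 8, r = 6, s = 7.
Check constraint 3: s - q = -1; constraint 5: r - s = -1. The remaining constraints are straightforward to verify.

Satisfiable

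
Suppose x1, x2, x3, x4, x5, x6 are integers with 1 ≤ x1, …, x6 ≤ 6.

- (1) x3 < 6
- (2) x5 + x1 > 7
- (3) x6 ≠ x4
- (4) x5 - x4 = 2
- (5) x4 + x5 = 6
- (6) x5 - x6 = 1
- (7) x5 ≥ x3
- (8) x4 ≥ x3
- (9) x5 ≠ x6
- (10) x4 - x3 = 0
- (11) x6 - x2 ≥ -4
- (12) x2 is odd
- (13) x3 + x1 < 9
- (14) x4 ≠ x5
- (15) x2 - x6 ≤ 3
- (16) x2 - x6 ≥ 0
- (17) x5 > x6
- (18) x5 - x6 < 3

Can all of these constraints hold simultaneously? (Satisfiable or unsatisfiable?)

The assignment x1 = 5, x2 = 5, x3 = 2, x4 = 2, x5 = 4, x6 = 3 works:
  constraint 2 holds since x5 + x1 = 9.
  constraint 4 holds since x5 - x4 = 2.
The rest check out directly.

Satisfiable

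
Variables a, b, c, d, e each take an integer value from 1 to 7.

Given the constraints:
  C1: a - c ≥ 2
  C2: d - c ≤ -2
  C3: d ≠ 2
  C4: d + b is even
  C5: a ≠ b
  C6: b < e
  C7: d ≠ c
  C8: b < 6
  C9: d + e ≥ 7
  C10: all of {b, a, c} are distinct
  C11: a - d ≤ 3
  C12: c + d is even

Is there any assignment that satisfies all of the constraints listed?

Unsatisfiable

Constraints 1, 2, and 11 give a − c ≥ 2, c − d ≥ 2, d − a ≥ -3.
Adding all 3 inequalities: the left sides telescope to 0, and the right sides sum to 2 + 2 + (-3) = 1. So 0 ≥ 1, which is false.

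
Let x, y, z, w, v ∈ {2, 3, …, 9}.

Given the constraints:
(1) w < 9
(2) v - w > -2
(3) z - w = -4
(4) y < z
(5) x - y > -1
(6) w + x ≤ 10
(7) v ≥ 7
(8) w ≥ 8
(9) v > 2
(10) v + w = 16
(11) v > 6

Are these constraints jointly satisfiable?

One satisfying assignment is x = 2, y = 2, z = 4, w = 8, v = 8.
For the less obvious constraints — constraint 2: v - w = 0; constraint 3: z - w = -4 — and the others hold by inspection.

Satisfiable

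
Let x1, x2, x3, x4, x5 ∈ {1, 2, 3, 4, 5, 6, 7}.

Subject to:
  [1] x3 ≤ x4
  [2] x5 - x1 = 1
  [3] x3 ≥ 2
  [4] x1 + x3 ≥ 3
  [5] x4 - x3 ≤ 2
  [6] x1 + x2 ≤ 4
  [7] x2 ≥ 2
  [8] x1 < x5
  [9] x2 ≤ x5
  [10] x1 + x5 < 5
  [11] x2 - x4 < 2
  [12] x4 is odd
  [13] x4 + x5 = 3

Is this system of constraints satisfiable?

From constraints 1 and 3: x4 ≥ x3 ≥ 2. From constraints 7 and 9: x5 ≥ x2 ≥ 2. Hence x4 + x5 ≥ 4. But constraint 13 requires x4 + x5 = 3, and 3 < 4. Contradiction.

Unsatisfiable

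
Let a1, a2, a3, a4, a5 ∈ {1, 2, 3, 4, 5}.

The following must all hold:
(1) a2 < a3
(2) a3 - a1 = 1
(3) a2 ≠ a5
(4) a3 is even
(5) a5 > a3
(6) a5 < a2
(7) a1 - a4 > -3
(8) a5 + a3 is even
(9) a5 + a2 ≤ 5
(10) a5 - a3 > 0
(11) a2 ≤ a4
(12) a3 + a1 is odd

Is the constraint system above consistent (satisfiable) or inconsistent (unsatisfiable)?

Unsatisfiable

Constraints 1, 5, and 6 give a2 < a3, a3 < a5, a5 < a2. Chaining: a2 < a3 < a5 < a2, which forces a2 < a2 — impossible.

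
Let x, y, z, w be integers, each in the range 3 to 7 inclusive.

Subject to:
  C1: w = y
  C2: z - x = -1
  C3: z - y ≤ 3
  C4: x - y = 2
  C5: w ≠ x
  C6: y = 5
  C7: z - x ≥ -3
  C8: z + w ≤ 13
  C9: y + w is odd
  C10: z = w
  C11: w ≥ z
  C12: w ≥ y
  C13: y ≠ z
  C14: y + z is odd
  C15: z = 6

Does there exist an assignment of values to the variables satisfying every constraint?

Constraint 15 fixes z = 6 and constraint 6 fixes y = 5. Constraints 1 and 10 give z = w = y, so z = y. But 6 ≠ 5 — contradiction.

Unsatisfiable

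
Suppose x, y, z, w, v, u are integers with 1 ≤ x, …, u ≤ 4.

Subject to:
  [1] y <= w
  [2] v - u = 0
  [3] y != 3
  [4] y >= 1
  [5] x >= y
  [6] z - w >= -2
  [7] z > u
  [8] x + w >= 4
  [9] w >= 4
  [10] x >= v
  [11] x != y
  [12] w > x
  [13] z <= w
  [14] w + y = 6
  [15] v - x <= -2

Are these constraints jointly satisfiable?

Try x = 3, y = 2, z = 4, w = 4, v = 1, u = 1.
Check constraint 2: v - u = 0; constraint 6: z - w = 0; constraint 8: x + w = 7. The remaining constraints are straightforward to verify.

Satisfiable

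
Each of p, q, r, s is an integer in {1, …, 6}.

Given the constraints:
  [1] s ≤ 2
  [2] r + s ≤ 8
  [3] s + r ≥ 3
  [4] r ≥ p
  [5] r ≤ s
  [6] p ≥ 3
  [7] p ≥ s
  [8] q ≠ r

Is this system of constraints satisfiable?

From constraints 4 and 6: r ≥ p and p ≥ 3, so r ≥ 3. From constraints 1 and 5: r ≤ s and s ≤ 2, so r ≤ 2. But 2 < 3, so no value of r works.

Unsatisfiable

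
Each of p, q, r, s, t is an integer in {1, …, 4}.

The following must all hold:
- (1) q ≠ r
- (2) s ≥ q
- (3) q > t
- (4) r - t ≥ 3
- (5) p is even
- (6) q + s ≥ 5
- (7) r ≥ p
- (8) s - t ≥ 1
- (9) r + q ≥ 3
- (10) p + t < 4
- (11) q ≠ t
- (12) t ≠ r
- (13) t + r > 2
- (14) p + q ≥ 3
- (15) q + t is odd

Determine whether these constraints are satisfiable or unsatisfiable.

Take p = 2, q = 2, r = 4, s = 4, t = 1. Then constraint 4: r - t = 3; constraint 6: q + s = 6, and every other listed constraint is also met.

Satisfiable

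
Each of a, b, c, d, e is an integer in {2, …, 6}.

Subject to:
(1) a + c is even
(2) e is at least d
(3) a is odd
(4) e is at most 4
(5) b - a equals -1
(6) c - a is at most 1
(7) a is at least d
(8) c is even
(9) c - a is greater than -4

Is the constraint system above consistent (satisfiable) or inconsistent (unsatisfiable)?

Unsatisfiable

Constraint 3 makes a odd and constraint 8 makes c even, so a + c must be odd. Constraint 1 says a + c is even — contradiction.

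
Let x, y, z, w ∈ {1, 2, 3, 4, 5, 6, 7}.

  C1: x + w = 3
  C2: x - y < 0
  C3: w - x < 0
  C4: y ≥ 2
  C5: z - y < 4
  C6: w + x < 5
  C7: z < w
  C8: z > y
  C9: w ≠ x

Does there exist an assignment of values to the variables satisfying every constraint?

Unsatisfiable

Constraints 2, 3, 7, and 8 give w < x, x < y, y < z, z < w. Chaining: w < x < y < z < w, which forces w < w — impossible.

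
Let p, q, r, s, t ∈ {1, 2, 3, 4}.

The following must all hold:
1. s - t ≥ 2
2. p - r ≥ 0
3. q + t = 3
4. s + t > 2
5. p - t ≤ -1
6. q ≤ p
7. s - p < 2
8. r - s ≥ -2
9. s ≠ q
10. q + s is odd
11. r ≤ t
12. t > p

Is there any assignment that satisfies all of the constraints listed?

Unsatisfiable

Constraints 1, 2, 5, and 8 give p − r ≥ 0, r − s ≥ -2, s − t ≥ 2, t − p ≥ 1.
Adding all 4 inequalities: the left sides telescope to 0, and the right sides sum to 0 + (-2) + 2 + 1 = 1. So 0 ≥ 1, which is false.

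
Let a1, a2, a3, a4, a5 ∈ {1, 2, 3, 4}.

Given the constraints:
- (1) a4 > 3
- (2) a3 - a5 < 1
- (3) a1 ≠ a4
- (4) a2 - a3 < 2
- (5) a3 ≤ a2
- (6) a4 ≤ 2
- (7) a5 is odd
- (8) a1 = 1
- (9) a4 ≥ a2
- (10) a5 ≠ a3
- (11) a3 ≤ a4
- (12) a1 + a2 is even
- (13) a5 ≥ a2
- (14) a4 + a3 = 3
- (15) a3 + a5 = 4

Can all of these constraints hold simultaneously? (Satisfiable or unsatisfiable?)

Unsatisfiable

From constraint 1: a4 ≥ 4. From constraint 6: a4 ≤ 2. But 2 < 4, so no value of a4 works.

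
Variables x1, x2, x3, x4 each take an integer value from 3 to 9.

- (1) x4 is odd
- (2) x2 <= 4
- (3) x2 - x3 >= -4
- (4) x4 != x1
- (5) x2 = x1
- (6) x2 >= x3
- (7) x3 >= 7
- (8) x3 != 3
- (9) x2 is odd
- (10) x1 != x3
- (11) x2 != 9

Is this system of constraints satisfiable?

Unsatisfiable

From constraints 6 and 7: x2 ≥ x3 and x3 ≥ 7, so x2 ≥ 7. From constraint 2: x2 ≤ 4. But 4 < 7, so no value of x2 works.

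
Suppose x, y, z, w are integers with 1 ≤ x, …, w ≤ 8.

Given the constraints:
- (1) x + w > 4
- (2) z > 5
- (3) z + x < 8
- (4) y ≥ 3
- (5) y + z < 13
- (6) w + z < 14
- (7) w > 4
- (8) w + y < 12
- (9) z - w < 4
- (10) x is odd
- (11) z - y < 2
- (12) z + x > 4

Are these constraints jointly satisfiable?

The assignment x = 1, y = 6, z = 6, w = 5 works:
  constraint 1 holds since x + w = 6.
  constraint 3 holds since z + x = 7.
  constraint 5 holds since y + z = 12.
The rest check out directly.

Satisfiable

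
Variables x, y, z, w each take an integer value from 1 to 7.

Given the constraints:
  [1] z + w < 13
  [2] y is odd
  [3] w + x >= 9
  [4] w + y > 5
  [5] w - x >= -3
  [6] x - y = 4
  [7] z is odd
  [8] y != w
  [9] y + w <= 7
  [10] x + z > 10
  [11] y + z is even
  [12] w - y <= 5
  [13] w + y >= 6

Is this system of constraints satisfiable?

Take x = 5, y = 1, z = 7, w = 5. Then constraint 1: z + w = 12; constraint 3: w + x = 10; constraint 4: w + y = 6, and every other listed constraint is also met.

Satisfiable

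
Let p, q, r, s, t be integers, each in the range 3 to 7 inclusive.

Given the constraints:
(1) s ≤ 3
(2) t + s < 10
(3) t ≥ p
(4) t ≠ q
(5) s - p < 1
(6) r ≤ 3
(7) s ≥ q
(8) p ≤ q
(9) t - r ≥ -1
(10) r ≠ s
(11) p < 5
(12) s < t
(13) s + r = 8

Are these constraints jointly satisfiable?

From constraint 1: s ≤ 3. From constraint 6: r ≤ 3. Hence s + r ≤ 6. But constraint 13 requires s + r = 8, and 8 > 6. Contradiction.

Unsatisfiable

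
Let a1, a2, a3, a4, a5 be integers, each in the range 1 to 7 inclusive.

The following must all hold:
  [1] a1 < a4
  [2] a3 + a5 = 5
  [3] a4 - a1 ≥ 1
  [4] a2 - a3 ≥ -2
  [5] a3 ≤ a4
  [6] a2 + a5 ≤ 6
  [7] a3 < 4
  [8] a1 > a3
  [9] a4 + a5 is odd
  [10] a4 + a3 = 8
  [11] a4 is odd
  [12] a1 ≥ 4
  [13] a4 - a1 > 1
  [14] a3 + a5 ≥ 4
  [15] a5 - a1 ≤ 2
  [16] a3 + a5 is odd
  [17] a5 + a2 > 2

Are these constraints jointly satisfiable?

Take a1 = 5, a2 = 1, a3 = 1, a4 = 7, a5 = 4. Then constraint 2: a3 + a5 = 5; constraint 3: a4 - a1 = 2, and every other listed constraint is also met.

Satisfiable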